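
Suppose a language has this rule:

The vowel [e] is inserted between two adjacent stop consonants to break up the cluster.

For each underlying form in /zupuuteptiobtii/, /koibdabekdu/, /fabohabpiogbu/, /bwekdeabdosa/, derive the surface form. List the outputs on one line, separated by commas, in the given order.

zupuutepetiobetii, koibedabekedu, fabohabepiogebu, bwekedeabedosa

/zupuuteptiobtii/: /p/ and /t/ form a stop–stop cluster, so [e] is inserted between them. /b/ and /t/ form a stop–stop cluster, so [e] is inserted between them. → [zupuutepetiobetii].
/koibdabekdu/: /b/ and /d/ form a stop–stop cluster, so [e] is inserted between them. /k/ and /d/ form a stop–stop cluster, so [e] is inserted between them. → [koibedabekedu].
/fabohabpiogbu/: /b/ and /p/ form a stop–stop cluster, so [e] is inserted between them. /g/ and /b/ form a stop–stop cluster, so [e] is inserted between them. → [fabohabepiogebu].
/bwekdeabdosa/: /k/ and /d/ form a stop–stop cluster, so [e] is inserted between them. /b/ and /d/ form a stop–stop cluster, so [e] is inserted between them. → [bwekedeabedosa].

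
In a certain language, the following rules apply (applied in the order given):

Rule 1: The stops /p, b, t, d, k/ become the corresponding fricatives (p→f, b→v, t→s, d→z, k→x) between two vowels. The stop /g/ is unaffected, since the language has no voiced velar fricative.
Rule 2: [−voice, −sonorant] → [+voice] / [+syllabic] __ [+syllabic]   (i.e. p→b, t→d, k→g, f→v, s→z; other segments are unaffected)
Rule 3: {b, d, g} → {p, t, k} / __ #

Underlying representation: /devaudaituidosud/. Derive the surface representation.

devauzaizuizozut

Rule 1 (intervocalic spirantization): /d/ is a stop between vowels /u/ and /a/, so it spirantizes to the fricative [z]. /t/ is a stop between vowels /i/ and /u/, so it spirantizes to the fricative [s]. /d/ is a stop between vowels /i/ and /o/, so it spirantizes to the fricative [z]. /devaudaituidosud/ → devauzaisuizosud.
Rule 2 (intervocalic voicing): /s/ is a voiceless obstruent between vowels /i/ and /u/, so it voices to [z]. /s/ is a voiceless obstruent between vowels /o/ and /u/, so it voices to [z]. /devauzaisuizosud/ → devauzaizuizozud.
Rule 3 (final devoicing): /d/ is a voiced stop in word-final position, so it devoices to [t]. /devauzaizuizozud/ → devauzaizuizozut.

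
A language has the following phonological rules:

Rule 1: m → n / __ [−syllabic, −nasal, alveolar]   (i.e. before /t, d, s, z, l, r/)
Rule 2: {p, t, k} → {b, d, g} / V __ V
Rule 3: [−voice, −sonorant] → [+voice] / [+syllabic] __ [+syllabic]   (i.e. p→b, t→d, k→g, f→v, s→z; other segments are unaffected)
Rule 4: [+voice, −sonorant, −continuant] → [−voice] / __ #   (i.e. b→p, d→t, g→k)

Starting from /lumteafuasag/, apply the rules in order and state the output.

Rule 1 (nasal place assimilation): /m/ precedes the alveolar consonant /t/, so it assimilates in place to [n]. /lumteafuasag/ → lunteafuasag.
Rule 2 (intervocalic voicing): no segment meets the environment; /lunteafuasag/ is unchanged.
Rule 3 (intervocalic voicing): /f/ is a voiceless obstruent between vowels /a/ and /u/, so it voices to [v]. /s/ is a voiceless obstruent between vowels /a/ and /a/, so it voices to [z]. /lunteafuasag/ → lunteavuazag.
Rule 4 (final devoicing): /g/ is a voiced stop in word-final position, so it devoices to [k]. /lunteavuazag/ → lunteavuazak.

lunteavuazak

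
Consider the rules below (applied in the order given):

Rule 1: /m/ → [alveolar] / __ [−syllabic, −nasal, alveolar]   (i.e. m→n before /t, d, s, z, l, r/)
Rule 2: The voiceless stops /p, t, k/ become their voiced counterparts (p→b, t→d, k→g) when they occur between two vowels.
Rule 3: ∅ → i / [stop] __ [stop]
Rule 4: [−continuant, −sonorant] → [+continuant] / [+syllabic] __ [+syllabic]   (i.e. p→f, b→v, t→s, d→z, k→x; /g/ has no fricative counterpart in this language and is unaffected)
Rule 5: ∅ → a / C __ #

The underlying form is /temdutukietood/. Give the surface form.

tenduzugiezooda

Rule 1 (nasal place assimilation): /m/ precedes the alveolar consonant /d/, so it assimilates in place to [n]. /temdutukietood/ → tendutukietood.
Rule 2 (intervocalic voicing): /t/ is a voiceless stop between vowels /u/ and /u/, so it voices to [d]. /k/ is a voiceless stop between vowels /u/ and /i/, so it voices to [g]. /t/ is a voiceless stop between vowels /e/ and /o/, so it voices to [d]. /tendutukietood/ → tendudugiedood.
Rule 3 (stop-cluster i-epenthesis): no segment meets the environment; /tendudugiedood/ is unchanged.
Rule 4 (intervocalic spirantization): /d/ is a stop between vowels /u/ and /u/, so it spirantizes to the fricative [z]. /d/ is a stop between vowels /e/ and /o/, so it spirantizes to the fricative [z]. /tendudugiedood/ → tenduzugiezood.
Rule 5 (final a-epenthesis): the form ends in the consonant /d/, so [a] is inserted word-finally. /tenduzugiezood/ → tenduzugiezooda.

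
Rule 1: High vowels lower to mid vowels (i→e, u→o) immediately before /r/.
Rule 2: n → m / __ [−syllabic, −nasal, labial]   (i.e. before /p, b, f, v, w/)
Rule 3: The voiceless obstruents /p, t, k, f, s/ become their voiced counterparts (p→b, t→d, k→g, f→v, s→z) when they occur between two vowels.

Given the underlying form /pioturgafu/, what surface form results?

Rule 1 (pre-rhotic lowering): /u/ is a high vowel immediately before /r/, so it lowers to [o]. /pioturgafu/ → piotorgafu.
Rule 2 (nasal place assimilation): no segment meets the environment; /piotorgafu/ is unchanged.
Rule 3 (intervocalic voicing): /t/ is a voiceless obstruent between vowels /o/ and /o/, so it voices to [d]. /f/ is a voiceless obstruent between vowels /a/ and /u/, so it voices to [v]. /piotorgafu/ → piodorgavu.

piodorgavu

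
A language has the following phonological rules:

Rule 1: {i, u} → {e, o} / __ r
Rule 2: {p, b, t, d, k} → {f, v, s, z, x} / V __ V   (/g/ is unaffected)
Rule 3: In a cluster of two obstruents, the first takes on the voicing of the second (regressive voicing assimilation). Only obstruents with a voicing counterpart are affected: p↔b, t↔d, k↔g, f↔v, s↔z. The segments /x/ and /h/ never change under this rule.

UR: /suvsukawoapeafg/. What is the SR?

sufsuxawoafeavg

Rule 1 (pre-rhotic lowering): no segment meets the environment; /suvsukawoapeafg/ is unchanged.
Rule 2 (intervocalic spirantization): /k/ is a stop between vowels /u/ and /a/, so it spirantizes to the fricative [x]. /p/ is a stop between vowels /a/ and /e/, so it spirantizes to the fricative [f]. /suvsukawoapeafg/ → suvsuxawoafeafg.
Rule 3 (regressive voicing assimilation): /v/ precedes the voiceless obstruent /s/, so it devoices to [f] by assimilation. /f/ precedes the voiced obstruent /g/, so it voices to [v] by assimilation. /suvsuxawoafeafg/ → sufsuxawoafeavg.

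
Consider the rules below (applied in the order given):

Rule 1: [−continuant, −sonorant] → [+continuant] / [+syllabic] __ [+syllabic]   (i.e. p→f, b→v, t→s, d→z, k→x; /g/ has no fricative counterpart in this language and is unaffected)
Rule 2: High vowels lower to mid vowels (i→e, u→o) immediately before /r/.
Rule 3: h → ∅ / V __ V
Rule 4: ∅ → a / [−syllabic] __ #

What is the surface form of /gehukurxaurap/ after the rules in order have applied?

geuxorxaorapa

Rule 1 (intervocalic spirantization): /k/ is a stop between vowels /u/ and /u/, so it spirantizes to the fricative [x]. /gehukurxaurap/ → gehuxurxaurap.
Rule 2 (pre-rhotic lowering): /u/ is a high vowel immediately before /r/, so it lowers to [o]. /u/ is a high vowel immediately before /r/, so it lowers to [o]. /gehuxurxaurap/ → gehuxorxaorap.
Rule 3 (intervocalic h-deletion): /h/ occurs between vowels /e/ and /u/, so it deletes. /gehuxorxaorap/ → geuxorxaorap.
Rule 4 (final a-epenthesis): the form ends in the consonant /p/, so [a] is inserted word-finally. /geuxorxaorap/ → geuxorxaorapa.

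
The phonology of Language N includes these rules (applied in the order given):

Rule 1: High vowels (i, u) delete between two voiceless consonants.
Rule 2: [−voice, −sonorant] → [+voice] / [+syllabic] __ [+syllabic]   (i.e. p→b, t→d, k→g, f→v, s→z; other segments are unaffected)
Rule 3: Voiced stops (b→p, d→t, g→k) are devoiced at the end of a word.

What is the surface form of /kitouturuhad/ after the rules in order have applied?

Rule 1 (high vowel syncope): /i/ is a high vowel flanked by voiceless consonants /k/ and /t/, so it deletes. /kitouturuhad/ → ktouturuhad.
Rule 2 (intervocalic voicing): /t/ is a voiceless obstruent between vowels /u/ and /u/, so it voices to [d]. /ktouturuhad/ → ktouduruhad.
Rule 3 (final devoicing): /d/ is a voiced stop in word-final position, so it devoices to [t]. /ktouduruhad/ → ktouduruhat.

ktouduruhat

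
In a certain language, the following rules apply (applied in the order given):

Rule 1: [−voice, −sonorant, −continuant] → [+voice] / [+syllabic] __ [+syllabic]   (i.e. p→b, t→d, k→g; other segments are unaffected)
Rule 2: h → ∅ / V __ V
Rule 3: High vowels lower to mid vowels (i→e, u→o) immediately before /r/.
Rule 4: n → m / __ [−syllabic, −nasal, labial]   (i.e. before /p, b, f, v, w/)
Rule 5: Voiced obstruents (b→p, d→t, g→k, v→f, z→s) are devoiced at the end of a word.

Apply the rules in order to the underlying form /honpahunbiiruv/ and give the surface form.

hompaumbieruf

Rule 1 (intervocalic voicing): no segment meets the environment; /honpahunbiiruv/ is unchanged.
Rule 2 (intervocalic h-deletion): /h/ occurs between vowels /a/ and /u/, so it deletes. /honpahunbiiruv/ → honpaunbiiruv.
Rule 3 (pre-rhotic lowering): /i/ is a high vowel immediately before /r/, so it lowers to [e]. /honpaunbiiruv/ → honpaunbieruv.
Rule 4 (nasal place assimilation): /n/ precedes the labial consonant /p/, so it assimilates in place to [m]. /n/ precedes the labial consonant /b/, so it assimilates in place to [m]. /honpaunbieruv/ → hompaumbieruv.
Rule 5 (final devoicing): /v/ is a voiced obstruent in word-final position, so it devoices to [f]. /hompaumbieruv/ → hompaumbieruf.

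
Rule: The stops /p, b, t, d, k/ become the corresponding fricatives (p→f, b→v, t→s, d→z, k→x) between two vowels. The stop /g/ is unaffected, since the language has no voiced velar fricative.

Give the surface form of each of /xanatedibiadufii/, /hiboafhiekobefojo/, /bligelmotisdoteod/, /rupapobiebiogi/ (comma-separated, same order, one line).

xanaseziviazufii, hivoafhiexovefojo, bligelmosisdoseod, rufafovieviogi

/xanatedibiadufii/: /t/ is a stop between vowels /a/ and /e/, so it spirantizes to the fricative [s]. /d/ is a stop between vowels /e/ and /i/, so it spirantizes to the fricative [z]. /b/ is a stop between vowels /i/ and /i/, so it spirantizes to the fricative [v]. /d/ is a stop between vowels /a/ and /u/, so it spirantizes to the fricative [z]. → [xanaseziviazufii].
/hiboafhiekobefojo/: /b/ is a stop between vowels /i/ and /o/, so it spirantizes to the fricative [v]. /k/ is a stop between vowels /e/ and /o/, so it spirantizes to the fricative [x]. /b/ is a stop between vowels /o/ and /e/, so it spirantizes to the fricative [v]. → [hivoafhiexovefojo].
/bligelmotisdoteod/: /t/ is a stop between vowels /o/ and /i/, so it spirantizes to the fricative [s]. /t/ is a stop between vowels /o/ and /e/, so it spirantizes to the fricative [s]. → [bligelmosisdoseod].
/rupapobiebiogi/: /p/ is a stop between vowels /u/ and /a/, so it spirantizes to the fricative [f]. /p/ is a stop between vowels /a/ and /o/, so it spirantizes to the fricative [f]. /b/ is a stop between vowels /o/ and /i/, so it spirantizes to the fricative [v]. /b/ is a stop between vowels /e/ and /i/, so it spirantizes to the fricative [v]. → [rufafovieviogi].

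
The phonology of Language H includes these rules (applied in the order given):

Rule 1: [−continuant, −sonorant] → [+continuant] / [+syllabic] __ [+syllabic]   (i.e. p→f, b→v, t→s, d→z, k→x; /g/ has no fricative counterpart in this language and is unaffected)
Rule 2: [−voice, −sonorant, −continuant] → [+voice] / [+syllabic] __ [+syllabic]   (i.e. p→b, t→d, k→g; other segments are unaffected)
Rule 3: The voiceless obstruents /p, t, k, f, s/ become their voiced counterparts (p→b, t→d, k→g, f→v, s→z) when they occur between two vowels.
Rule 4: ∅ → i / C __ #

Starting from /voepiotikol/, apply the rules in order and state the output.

Rule 1 (intervocalic spirantization): /p/ is a stop between vowels /e/ and /i/, so it spirantizes to the fricative [f]. /t/ is a stop between vowels /o/ and /i/, so it spirantizes to the fricative [s]. /k/ is a stop between vowels /i/ and /o/, so it spirantizes to the fricative [x]. /voepiotikol/ → voefiosixol.
Rule 2 (intervocalic voicing): no segment meets the environment; /voefiosixol/ is unchanged.
Rule 3 (intervocalic voicing): /f/ is a voiceless obstruent between vowels /e/ and /i/, so it voices to [v]. /s/ is a voiceless obstruent between vowels /o/ and /i/, so it voices to [z]. /voefiosixol/ → voeviozixol.
Rule 4 (final i-epenthesis): the form ends in the consonant /l/, so [i] is inserted word-finally. /voeviozixol/ → voeviozixoli.

voeviozixoli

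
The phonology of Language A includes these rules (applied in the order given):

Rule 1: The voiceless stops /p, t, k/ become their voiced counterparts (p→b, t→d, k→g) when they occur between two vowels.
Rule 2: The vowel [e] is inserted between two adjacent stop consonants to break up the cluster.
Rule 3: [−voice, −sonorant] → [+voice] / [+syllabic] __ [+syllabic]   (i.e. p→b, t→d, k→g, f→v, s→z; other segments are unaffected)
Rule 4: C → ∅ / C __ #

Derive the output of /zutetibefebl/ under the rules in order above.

zudedibeveb

Rule 1 (intervocalic voicing): /t/ is a voiceless stop between vowels /u/ and /e/, so it voices to [d]. /t/ is a voiceless stop between vowels /e/ and /i/, so it voices to [d]. /zutetibefebl/ → zudedibefebl.
Rule 2 (stop-cluster e-epenthesis): no segment meets the environment; /zudedibefebl/ is unchanged.
Rule 3 (intervocalic voicing): /f/ is a voiceless obstruent between vowels /e/ and /e/, so it voices to [v]. /zudedibefebl/ → zudedibevebl.
Rule 4 (final cluster simplification): /l/ is the second consonant of a word-final cluster /bl/, so it deletes. /zudedibevebl/ → zudedibeveb.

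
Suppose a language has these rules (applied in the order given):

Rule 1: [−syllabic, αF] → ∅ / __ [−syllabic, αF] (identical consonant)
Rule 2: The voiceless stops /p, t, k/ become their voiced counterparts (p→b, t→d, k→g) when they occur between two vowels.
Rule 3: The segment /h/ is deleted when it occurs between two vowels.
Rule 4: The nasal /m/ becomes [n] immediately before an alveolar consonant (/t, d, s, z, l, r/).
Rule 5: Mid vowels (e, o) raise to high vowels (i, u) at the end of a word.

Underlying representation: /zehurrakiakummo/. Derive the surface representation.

zeuragiagumu

Rule 1 (degemination): /rr/ is a geminate; the first /r/ deletes. /mm/ is a geminate; the first /m/ deletes. /zehurrakiakummo/ → zehurakiakumo.
Rule 2 (intervocalic voicing): /k/ is a voiceless stop between vowels /a/ and /i/, so it voices to [g]. /k/ is a voiceless stop between vowels /a/ and /u/, so it voices to [g]. /zehurakiakumo/ → zehuragiagumo.
Rule 3 (intervocalic h-deletion): /h/ occurs between vowels /e/ and /u/, so it deletes. /zehuragiagumo/ → zeuragiagumo.
Rule 4 (nasal place assimilation): no segment meets the environment; /zeuragiagumo/ is unchanged.
Rule 5 (final vowel raising): /o/ is a mid vowel in word-final position, so it raises to [u]. /zeuragiagumo/ → zeuragiagumu.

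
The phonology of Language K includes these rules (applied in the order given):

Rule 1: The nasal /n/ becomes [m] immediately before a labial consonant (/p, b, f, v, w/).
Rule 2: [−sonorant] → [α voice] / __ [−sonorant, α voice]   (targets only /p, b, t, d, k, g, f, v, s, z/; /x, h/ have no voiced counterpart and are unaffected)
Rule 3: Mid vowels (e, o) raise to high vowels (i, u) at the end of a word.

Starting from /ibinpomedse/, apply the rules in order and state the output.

ibimpometsi

Rule 1 (nasal place assimilation): /n/ precedes the labial consonant /p/, so it assimilates in place to [m]. /ibinpomedse/ → ibimpomedse.
Rule 2 (regressive voicing assimilation): /d/ precedes the voiceless obstruent /s/, so it devoices to [t] by assimilation. /ibimpomedse/ → ibimpometse.
Rule 3 (final vowel raising): /e/ is a mid vowel in word-final position, so it raises to [i]. /ibimpometse/ → ibimpometsi.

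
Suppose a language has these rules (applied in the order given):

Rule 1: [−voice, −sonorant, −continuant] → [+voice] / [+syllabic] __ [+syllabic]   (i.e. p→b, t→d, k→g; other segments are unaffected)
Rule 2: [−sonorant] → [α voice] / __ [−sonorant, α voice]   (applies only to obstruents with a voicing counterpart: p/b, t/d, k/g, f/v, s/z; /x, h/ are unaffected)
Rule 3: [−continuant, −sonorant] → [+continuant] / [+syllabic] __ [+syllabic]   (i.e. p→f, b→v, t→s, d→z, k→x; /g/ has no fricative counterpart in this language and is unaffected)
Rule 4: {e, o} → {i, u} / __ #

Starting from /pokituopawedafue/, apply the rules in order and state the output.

Rule 1 (intervocalic voicing): /k/ is a voiceless stop between vowels /o/ and /i/, so it voices to [g]. /t/ is a voiceless stop between vowels /i/ and /u/, so it voices to [d]. /p/ is a voiceless stop between vowels /o/ and /a/, so it voices to [b]. /pokituopawedafue/ → pogiduobawedafue.
Rule 2 (regressive voicing assimilation): no segment meets the environment; /pogiduobawedafue/ is unchanged.
Rule 3 (intervocalic spirantization): /d/ is a stop between vowels /i/ and /u/, so it spirantizes to the fricative [z]. /b/ is a stop between vowels /o/ and /a/, so it spirantizes to the fricative [v]. /d/ is a stop between vowels /e/ and /a/, so it spirantizes to the fricative [z]. /pogiduobawedafue/ → pogizuovawezafue.
Rule 4 (final vowel raising): /e/ is a mid vowel in word-final position, so it raises to [i]. /pogizuovawezafue/ → pogizuovawezafui.

pogizuovawezafui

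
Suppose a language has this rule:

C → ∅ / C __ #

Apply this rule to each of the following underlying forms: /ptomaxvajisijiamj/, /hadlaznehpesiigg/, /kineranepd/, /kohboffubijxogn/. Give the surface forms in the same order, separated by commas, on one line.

ptomaxvajisijiam, hadlaznehpesiig, kineranep, kohboffubijxog

/ptomaxvajisijiamj/: /j/ is the second consonant of a word-final cluster /mj/, so it deletes. → [ptomaxvajisijiam].
/hadlaznehpesiigg/: /g/ is the second consonant of a word-final cluster /gg/, so it deletes. → [hadlaznehpesiig].
/kineranepd/: /d/ is the second consonant of a word-final cluster /pd/, so it deletes. → [kineranep].
/kohboffubijxogn/: /n/ is the second consonant of a word-final cluster /gn/, so it deletes. → [kohboffubijxog].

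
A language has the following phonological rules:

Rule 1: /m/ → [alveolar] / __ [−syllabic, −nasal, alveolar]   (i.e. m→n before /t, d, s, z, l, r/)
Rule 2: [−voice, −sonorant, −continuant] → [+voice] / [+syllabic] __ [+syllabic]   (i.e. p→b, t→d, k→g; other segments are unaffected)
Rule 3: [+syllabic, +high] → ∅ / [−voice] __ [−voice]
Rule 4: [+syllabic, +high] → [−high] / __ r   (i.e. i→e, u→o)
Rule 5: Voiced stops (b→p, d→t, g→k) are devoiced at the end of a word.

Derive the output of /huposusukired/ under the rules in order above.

Rule 1 (nasal place assimilation): no segment meets the environment; /huposusukired/ is unchanged.
Rule 2 (intervocalic voicing): /p/ is a voiceless stop between vowels /u/ and /o/, so it voices to [b]. /k/ is a voiceless stop between vowels /u/ and /i/, so it voices to [g]. /huposusukired/ → hubosusugired.
Rule 3 (high vowel syncope): /u/ is a high vowel flanked by voiceless consonants /s/ and /s/, so it deletes. /hubosusugired/ → hubossugired.
Rule 4 (pre-rhotic lowering): /i/ is a high vowel immediately before /r/, so it lowers to [e]. /hubossugired/ → hubossugered.
Rule 5 (final devoicing): /d/ is a voiced stop in word-final position, so it devoices to [t]. /hubossugered/ → hubossugeret.

hubossugeret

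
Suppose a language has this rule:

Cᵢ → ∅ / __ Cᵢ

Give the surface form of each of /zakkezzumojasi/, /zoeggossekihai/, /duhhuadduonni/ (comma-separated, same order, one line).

zakezumojasi, zoegosekihai, duhuaduoni

/zakkezzumojasi/: /kk/ is a geminate; the first /k/ deletes. /zz/ is a geminate; the first /z/ deletes. → [zakezumojasi].
/zoeggossekihai/: /gg/ is a geminate; the first /g/ deletes. /ss/ is a geminate; the first /s/ deletes. → [zoegosekihai].
/duhhuadduonni/: /hh/ is a geminate; the first /h/ deletes. /dd/ is a geminate; the first /d/ deletes. /nn/ is a geminate; the first /n/ deletes. → [duhuaduoni].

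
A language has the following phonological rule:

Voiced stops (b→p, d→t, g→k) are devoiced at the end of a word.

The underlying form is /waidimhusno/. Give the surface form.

No segment of /waidimhusno/ meets the structural description of the rule, so the form surfaces unchanged.

waidimhusno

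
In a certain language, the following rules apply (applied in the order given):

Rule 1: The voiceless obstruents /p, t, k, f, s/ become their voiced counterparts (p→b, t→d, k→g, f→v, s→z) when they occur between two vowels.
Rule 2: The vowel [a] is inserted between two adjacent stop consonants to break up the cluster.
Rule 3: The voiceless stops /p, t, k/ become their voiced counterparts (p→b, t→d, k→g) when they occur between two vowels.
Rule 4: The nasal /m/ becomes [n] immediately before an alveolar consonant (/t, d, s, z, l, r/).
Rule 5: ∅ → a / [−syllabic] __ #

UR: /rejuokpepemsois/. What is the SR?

Rule 1 (intervocalic voicing): /p/ is a voiceless obstruent between vowels /e/ and /e/, so it voices to [b]. /rejuokpepemsois/ → rejuokpebemsois.
Rule 2 (stop-cluster a-epenthesis): /k/ and /p/ form a stop–stop cluster, so [a] is inserted between them. /rejuokpebemsois/ → rejuokapebemsois.
Rule 3 (intervocalic voicing): /k/ is a voiceless stop between vowels /o/ and /a/, so it voices to [g]. /p/ is a voiceless stop between vowels /a/ and /e/, so it voices to [b]. /rejuokapebemsois/ → rejuogabebemsois.
Rule 4 (nasal place assimilation): /m/ precedes the alveolar consonant /s/, so it assimilates in place to [n]. /rejuogabebemsois/ → rejuogabebensois.
Rule 5 (final a-epenthesis): the form ends in the consonant /s/, so [a] is inserted word-finally. /rejuogabebensois/ → rejuogabebensoisa.

rejuogabebensoisa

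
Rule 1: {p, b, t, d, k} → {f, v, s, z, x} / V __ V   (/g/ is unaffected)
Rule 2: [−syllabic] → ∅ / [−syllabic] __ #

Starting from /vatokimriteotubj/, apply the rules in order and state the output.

Rule 1 (intervocalic spirantization): /t/ is a stop between vowels /a/ and /o/, so it spirantizes to the fricative [s]. /k/ is a stop between vowels /o/ and /i/, so it spirantizes to the fricative [x]. /t/ is a stop between vowels /i/ and /e/, so it spirantizes to the fricative [s]. /t/ is a stop between vowels /o/ and /u/, so it spirantizes to the fricative [s]. /vatokimriteotubj/ → vasoximriseosubj.
Rule 2 (final cluster simplification): /j/ is the second consonant of a word-final cluster /bj/, so it deletes. /vasoximriseosubj/ → vasoximriseosub.

vasoximriseosub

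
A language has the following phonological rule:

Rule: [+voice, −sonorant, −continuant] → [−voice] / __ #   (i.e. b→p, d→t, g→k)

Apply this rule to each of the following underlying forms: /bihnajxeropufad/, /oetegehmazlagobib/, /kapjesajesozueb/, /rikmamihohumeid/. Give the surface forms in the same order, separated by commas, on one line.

bihnajxeropufat, oetegehmazlagobip, kapjesajesozuep, rikmamihohumeit

/bihnajxeropufad/: /d/ is a voiced stop in word-final position, so it devoices to [t]. → [bihnajxeropufat].
/oetegehmazlagobib/: /b/ is a voiced stop in word-final position, so it devoices to [p]. → [oetegehmazlagobip].
/kapjesajesozueb/: /b/ is a voiced stop in word-final position, so it devoices to [p]. → [kapjesajesozuep].
/rikmamihohumeid/: /d/ is a voiced stop in word-final position, so it devoices to [t]. → [rikmamihohumeit].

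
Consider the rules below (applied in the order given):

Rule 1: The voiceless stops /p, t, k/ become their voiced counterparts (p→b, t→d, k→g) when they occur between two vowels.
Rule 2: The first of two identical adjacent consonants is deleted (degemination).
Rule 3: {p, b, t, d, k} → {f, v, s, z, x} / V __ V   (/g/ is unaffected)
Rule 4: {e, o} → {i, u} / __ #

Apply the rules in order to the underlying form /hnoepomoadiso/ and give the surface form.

hnoevomoazisu

Rule 1 (intervocalic voicing): /p/ is a voiceless stop between vowels /e/ and /o/, so it voices to [b]. /hnoepomoadiso/ → hnoebomoadiso.
Rule 2 (degemination): no segment meets the environment; /hnoebomoadiso/ is unchanged.
Rule 3 (intervocalic spirantization): /b/ is a stop between vowels /e/ and /o/, so it spirantizes to the fricative [v]. /d/ is a stop between vowels /a/ and /i/, so it spirantizes to the fricative [z]. /hnoebomoadiso/ → hnoevomoaziso.
Rule 4 (final vowel raising): /o/ is a mid vowel in word-final position, so it raises to [u]. /hnoevomoaziso/ → hnoevomoazisu.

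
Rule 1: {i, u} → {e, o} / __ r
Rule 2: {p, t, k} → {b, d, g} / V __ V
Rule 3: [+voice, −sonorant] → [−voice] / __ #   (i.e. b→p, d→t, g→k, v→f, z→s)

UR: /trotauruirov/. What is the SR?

trodaoruerof

Rule 1 (pre-rhotic lowering): /u/ is a high vowel immediately before /r/, so it lowers to [o]. /i/ is a high vowel immediately before /r/, so it lowers to [e]. /trotauruirov/ → trotaoruerov.
Rule 2 (intervocalic voicing): /t/ is a voiceless stop between vowels /o/ and /a/, so it voices to [d]. /trotaoruerov/ → trodaoruerov.
Rule 3 (final devoicing): /v/ is a voiced obstruent in word-final position, so it devoices to [f]. /trodaoruerov/ → trodaoruerof.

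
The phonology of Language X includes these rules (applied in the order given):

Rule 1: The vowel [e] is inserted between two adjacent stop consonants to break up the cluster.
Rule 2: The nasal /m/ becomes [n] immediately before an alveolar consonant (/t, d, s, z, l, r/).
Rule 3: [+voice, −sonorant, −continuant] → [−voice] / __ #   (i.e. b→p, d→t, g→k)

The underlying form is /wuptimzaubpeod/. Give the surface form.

Rule 1 (stop-cluster e-epenthesis): /p/ and /t/ form a stop–stop cluster, so [e] is inserted between them. /b/ and /p/ form a stop–stop cluster, so [e] is inserted between them. /wuptimzaubpeod/ → wupetimzaubepeod.
Rule 2 (nasal place assimilation): /m/ precedes the alveolar consonant /z/, so it assimilates in place to [n]. /wupetimzaubepeod/ → wupetinzaubepeod.
Rule 3 (final devoicing): /d/ is a voiced stop in word-final position, so it devoices to [t]. /wupetinzaubepeod/ → wupetinzaubepeot.

wupetinzaubepeot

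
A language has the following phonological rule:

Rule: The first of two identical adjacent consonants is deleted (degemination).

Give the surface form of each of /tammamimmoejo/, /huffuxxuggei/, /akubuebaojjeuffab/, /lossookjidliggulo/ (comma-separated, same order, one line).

/tammamimmoejo/: /mm/ is a geminate; the first /m/ deletes. /mm/ is a geminate; the first /m/ deletes. → [tamamimoejo].
/huffuxxuggei/: /ff/ is a geminate; the first /f/ deletes. /xx/ is a geminate; the first /x/ deletes. /gg/ is a geminate; the first /g/ deletes. → [hufuxugei].
/akubuebaojjeuffab/: /jj/ is a geminate; the first /j/ deletes. /ff/ is a geminate; the first /f/ deletes. → [akubuebaojeufab].
/lossookjidliggulo/: /ss/ is a geminate; the first /s/ deletes. /gg/ is a geminate; the first /g/ deletes. → [losookjidligulo].

tamamimoejo, hufuxugei, akubuebaojeufab, losookjidligulo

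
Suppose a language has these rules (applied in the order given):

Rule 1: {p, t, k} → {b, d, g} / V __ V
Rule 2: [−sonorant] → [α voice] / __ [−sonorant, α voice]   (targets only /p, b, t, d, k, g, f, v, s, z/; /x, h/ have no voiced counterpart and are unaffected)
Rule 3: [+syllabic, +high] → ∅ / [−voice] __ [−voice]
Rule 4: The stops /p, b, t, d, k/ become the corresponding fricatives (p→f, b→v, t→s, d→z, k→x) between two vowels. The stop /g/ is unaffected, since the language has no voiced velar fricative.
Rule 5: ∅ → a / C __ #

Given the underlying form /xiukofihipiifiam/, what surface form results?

Rule 1 (intervocalic voicing): /k/ is a voiceless stop between vowels /u/ and /o/, so it voices to [g]. /p/ is a voiceless stop between vowels /i/ and /i/, so it voices to [b]. /xiukofihipiifiam/ → xiugofihibiifiam.
Rule 2 (regressive voicing assimilation): no segment meets the environment; /xiugofihibiifiam/ is unchanged.
Rule 3 (high vowel syncope): /i/ is a high vowel flanked by voiceless consonants /f/ and /h/, so it deletes. /xiugofihibiifiam/ → xiugofhibiifiam.
Rule 4 (intervocalic spirantization): /b/ is a stop between vowels /i/ and /i/, so it spirantizes to the fricative [v]. /xiugofhibiifiam/ → xiugofhiviifiam.
Rule 5 (final a-epenthesis): the form ends in the consonant /m/, so [a] is inserted word-finally. /xiugofhiviifiam/ → xiugofhiviifiama.

xiugofhiviifiama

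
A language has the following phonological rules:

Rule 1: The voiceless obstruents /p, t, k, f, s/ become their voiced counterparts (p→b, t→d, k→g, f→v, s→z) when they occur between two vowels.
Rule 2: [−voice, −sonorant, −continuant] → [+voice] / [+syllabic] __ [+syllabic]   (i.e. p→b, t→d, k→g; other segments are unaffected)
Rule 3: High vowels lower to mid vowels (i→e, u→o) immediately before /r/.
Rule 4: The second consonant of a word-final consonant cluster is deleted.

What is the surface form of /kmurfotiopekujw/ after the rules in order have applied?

kmorfodiobeguj

Rule 1 (intervocalic voicing): /t/ is a voiceless obstruent between vowels /o/ and /i/, so it voices to [d]. /p/ is a voiceless obstruent between vowels /o/ and /e/, so it voices to [b]. /k/ is a voiceless obstruent between vowels /e/ and /u/, so it voices to [g]. /kmurfotiopekujw/ → kmurfodiobegujw.
Rule 2 (intervocalic voicing): no segment meets the environment; /kmurfodiobegujw/ is unchanged.
Rule 3 (pre-rhotic lowering): /u/ is a high vowel immediately before /r/, so it lowers to [o]. /kmurfodiobegujw/ → kmorfodiobegujw.
Rule 4 (final cluster simplification): /w/ is the second consonant of a word-final cluster /jw/, so it deletes. /kmorfodiobegujw/ → kmorfodiobeguj.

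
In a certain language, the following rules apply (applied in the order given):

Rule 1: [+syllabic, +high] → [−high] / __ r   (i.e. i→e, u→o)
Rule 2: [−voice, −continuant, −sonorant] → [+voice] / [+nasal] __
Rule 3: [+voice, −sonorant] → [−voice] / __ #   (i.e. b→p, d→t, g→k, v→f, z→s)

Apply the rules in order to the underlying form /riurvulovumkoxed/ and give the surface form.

Rule 1 (pre-rhotic lowering): /u/ is a high vowel immediately before /r/, so it lowers to [o]. /riurvulovumkoxed/ → riorvulovumkoxed.
Rule 2 (post-nasal voicing): /k/ is a voiceless stop immediately after the nasal /m/, so it voices to [g]. /riorvulovumkoxed/ → riorvulovumgoxed.
Rule 3 (final devoicing): /d/ is a voiced obstruent in word-final position, so it devoices to [t]. /riorvulovumgoxed/ → riorvulovumgoxet.

riorvulovumgoxet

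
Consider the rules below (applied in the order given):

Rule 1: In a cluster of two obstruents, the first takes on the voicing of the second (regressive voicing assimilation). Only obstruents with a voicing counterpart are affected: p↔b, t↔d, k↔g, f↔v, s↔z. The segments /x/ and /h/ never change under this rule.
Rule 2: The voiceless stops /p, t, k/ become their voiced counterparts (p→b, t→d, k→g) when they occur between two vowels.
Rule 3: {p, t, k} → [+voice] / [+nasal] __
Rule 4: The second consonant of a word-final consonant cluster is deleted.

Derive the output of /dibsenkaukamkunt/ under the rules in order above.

Rule 1 (regressive voicing assimilation): /b/ precedes the voiceless obstruent /s/, so it devoices to [p] by assimilation. /dibsenkaukamkunt/ → dipsenkaukamkunt.
Rule 2 (intervocalic voicing): /k/ is a voiceless stop between vowels /u/ and /a/, so it voices to [g]. /dipsenkaukamkunt/ → dipsenkaugamkunt.
Rule 3 (post-nasal voicing): /k/ is a voiceless stop immediately after the nasal /n/, so it voices to [g]. /k/ is a voiceless stop immediately after the nasal /m/, so it voices to [g]. /t/ is a voiceless stop immediately after the nasal /n/, so it voices to [d]. /dipsenkaugamkunt/ → dipsengaugamgund.
Rule 4 (final cluster simplification): /d/ is the second consonant of a word-final cluster /nd/, so it deletes. /dipsengaugamgund/ → dipsengaugamgun.

dipsengaugamgun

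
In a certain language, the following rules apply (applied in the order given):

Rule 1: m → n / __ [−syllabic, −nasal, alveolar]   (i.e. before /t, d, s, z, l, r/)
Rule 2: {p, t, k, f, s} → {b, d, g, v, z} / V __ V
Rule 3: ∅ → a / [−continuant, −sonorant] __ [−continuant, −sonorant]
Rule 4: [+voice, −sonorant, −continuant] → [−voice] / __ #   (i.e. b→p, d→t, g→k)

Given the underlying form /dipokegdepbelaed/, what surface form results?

dibogegadepabelaet

Rule 1 (nasal place assimilation): no segment meets the environment; /dipokegdepbelaed/ is unchanged.
Rule 2 (intervocalic voicing): /p/ is a voiceless obstruent between vowels /i/ and /o/, so it voices to [b]. /k/ is a voiceless obstruent between vowels /o/ and /e/, so it voices to [g]. /dipokegdepbelaed/ → dibogegdepbelaed.
Rule 3 (stop-cluster a-epenthesis): /g/ and /d/ form a stop–stop cluster, so [a] is inserted between them. /p/ and /b/ form a stop–stop cluster, so [a] is inserted between them. /dibogegdepbelaed/ → dibogegadepabelaed.
Rule 4 (final devoicing): /d/ is a voiced stop in word-final position, so it devoices to [t]. /dibogegadepabelaed/ → dibogegadepabelaet.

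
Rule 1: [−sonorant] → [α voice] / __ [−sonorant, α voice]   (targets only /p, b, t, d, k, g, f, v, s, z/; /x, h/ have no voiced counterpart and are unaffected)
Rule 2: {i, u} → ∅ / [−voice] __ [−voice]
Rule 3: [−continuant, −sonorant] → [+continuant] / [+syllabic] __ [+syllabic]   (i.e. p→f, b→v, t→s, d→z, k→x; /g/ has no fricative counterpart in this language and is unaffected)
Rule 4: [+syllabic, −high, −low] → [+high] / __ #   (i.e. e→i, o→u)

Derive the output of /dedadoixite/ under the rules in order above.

Rule 1 (regressive voicing assimilation): no segment meets the environment; /dedadoixite/ is unchanged.
Rule 2 (high vowel syncope): /i/ is a high vowel flanked by voiceless consonants /x/ and /t/, so it deletes. /dedadoixite/ → dedadoixte.
Rule 3 (intervocalic spirantization): /d/ is a stop between vowels /e/ and /a/, so it spirantizes to the fricative [z]. /d/ is a stop between vowels /a/ and /o/, so it spirantizes to the fricative [z]. /dedadoixte/ → dezazoixte.
Rule 4 (final vowel raising): /e/ is a mid vowel in word-final position, so it raises to [i]. /dezazoixte/ → dezazoixti.

dezazoixti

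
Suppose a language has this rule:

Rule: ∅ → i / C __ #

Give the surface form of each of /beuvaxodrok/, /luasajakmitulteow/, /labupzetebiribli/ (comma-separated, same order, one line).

/beuvaxodrok/: the form ends in the consonant /k/, so [i] is inserted word-finally. → [beuvaxodroki].
/luasajakmitulteow/: the form ends in the consonant /w/, so [i] is inserted word-finally. → [luasajakmitulteowi].
/labupzetebiribli/: the rule's environment is not met; surfaces unchanged as [labupzetebiribli].

beuvaxodroki, luasajakmitulteowi, labupzetebiribli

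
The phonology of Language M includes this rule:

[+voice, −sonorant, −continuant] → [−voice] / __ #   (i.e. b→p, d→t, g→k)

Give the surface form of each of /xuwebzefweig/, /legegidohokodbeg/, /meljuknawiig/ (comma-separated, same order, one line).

/xuwebzefweig/: /g/ is a voiced stop in word-final position, so it devoices to [k]. → [xuwebzefweik].
/legegidohokodbeg/: /g/ is a voiced stop in word-final position, so it devoices to [k]. → [legegidohokodbek].
/meljuknawiig/: /g/ is a voiced stop in word-final position, so it devoices to [k]. → [meljuknawiik].

xuwebzefweik, legegidohokodbek, meljuknawiik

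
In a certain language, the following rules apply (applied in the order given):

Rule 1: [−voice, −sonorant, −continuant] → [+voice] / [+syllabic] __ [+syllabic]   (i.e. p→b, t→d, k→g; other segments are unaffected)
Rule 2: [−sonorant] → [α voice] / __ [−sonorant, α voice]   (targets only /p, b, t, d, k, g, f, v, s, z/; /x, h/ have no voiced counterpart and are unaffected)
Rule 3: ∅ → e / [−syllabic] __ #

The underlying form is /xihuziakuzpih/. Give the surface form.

Rule 1 (intervocalic voicing): /k/ is a voiceless stop between vowels /a/ and /u/, so it voices to [g]. /xihuziakuzpih/ → xihuziaguzpih.
Rule 2 (regressive voicing assimilation): /z/ precedes the voiceless obstruent /p/, so it devoices to [s] by assimilation. /xihuziaguzpih/ → xihuziaguspih.
Rule 3 (final e-epenthesis): the form ends in the consonant /h/, so [e] is inserted word-finally. /xihuziaguspih/ → xihuziaguspihe.

xihuziaguspihe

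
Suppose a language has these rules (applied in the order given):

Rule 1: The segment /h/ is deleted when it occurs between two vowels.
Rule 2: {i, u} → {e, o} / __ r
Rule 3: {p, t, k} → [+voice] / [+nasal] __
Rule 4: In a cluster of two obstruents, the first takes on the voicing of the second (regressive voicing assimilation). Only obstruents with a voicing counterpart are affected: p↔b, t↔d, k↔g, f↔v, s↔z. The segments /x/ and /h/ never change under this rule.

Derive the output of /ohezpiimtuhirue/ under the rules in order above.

Rule 1 (intervocalic h-deletion): /h/ occurs between vowels /o/ and /e/, so it deletes. /h/ occurs between vowels /u/ and /i/, so it deletes. /ohezpiimtuhirue/ → oezpiimtuirue.
Rule 2 (pre-rhotic lowering): /i/ is a high vowel immediately before /r/, so it lowers to [e]. /oezpiimtuirue/ → oezpiimtuerue.
Rule 3 (post-nasal voicing): /t/ is a voiceless stop immediately after the nasal /m/, so it voices to [d]. /oezpiimtuerue/ → oezpiimduerue.
Rule 4 (regressive voicing assimilation): /z/ precedes the voiceless obstruent /p/, so it devoices to [s] by assimilation. /oezpiimduerue/ → oespiimduerue.

oespiimduerue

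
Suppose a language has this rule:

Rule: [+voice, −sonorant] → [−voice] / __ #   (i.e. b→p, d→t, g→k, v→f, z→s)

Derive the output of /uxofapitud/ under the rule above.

/d/ is a voiced obstruent in word-final position, so it devoices to [t].
Surface form: [uxofapitut].

uxofapitut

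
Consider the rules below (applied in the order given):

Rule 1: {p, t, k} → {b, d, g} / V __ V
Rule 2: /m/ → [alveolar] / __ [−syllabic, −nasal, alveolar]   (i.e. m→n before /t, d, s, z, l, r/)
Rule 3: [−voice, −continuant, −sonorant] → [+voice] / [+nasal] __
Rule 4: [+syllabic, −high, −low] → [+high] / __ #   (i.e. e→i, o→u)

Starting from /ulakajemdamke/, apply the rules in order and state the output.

ulagajendamgi

Rule 1 (intervocalic voicing): /k/ is a voiceless stop between vowels /a/ and /a/, so it voices to [g]. /ulakajemdamke/ → ulagajemdamke.
Rule 2 (nasal place assimilation): /m/ precedes the alveolar consonant /d/, so it assimilates in place to [n]. /ulagajemdamke/ → ulagajendamke.
Rule 3 (post-nasal voicing): /k/ is a voiceless stop immediately after the nasal /m/, so it voices to [g]. /ulagajendamke/ → ulagajendamge.
Rule 4 (final vowel raising): /e/ is a mid vowel in word-final position, so it raises to [i]. /ulagajendamge/ → ulagajendamgi.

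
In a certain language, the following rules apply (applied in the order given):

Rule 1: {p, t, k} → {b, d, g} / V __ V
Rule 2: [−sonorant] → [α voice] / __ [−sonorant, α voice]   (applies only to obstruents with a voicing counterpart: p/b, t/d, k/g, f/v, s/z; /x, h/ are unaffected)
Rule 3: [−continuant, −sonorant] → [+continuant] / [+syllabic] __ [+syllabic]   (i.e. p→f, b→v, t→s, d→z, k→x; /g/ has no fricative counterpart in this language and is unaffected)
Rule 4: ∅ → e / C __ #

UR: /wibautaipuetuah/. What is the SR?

wivauzaivuezuahe

Rule 1 (intervocalic voicing): /t/ is a voiceless stop between vowels /u/ and /a/, so it voices to [d]. /p/ is a voiceless stop between vowels /i/ and /u/, so it voices to [b]. /t/ is a voiceless stop between vowels /e/ and /u/, so it voices to [d]. /wibautaipuetuah/ → wibaudaibueduah.
Rule 2 (regressive voicing assimilation): no segment meets the environment; /wibaudaibueduah/ is unchanged.
Rule 3 (intervocalic spirantization): /b/ is a stop between vowels /i/ and /a/, so it spirantizes to the fricative [v]. /d/ is a stop between vowels /u/ and /a/, so it spirantizes to the fricative [z]. /b/ is a stop between vowels /i/ and /u/, so it spirantizes to the fricative [v]. /d/ is a stop between vowels /e/ and /u/, so it spirantizes to the fricative [z]. /wibaudaibueduah/ → wivauzaivuezuah.
Rule 4 (final e-epenthesis): the form ends in the consonant /h/, so [e] is inserted word-finally. /wivauzaivuezuah/ → wivauzaivuezuahe.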